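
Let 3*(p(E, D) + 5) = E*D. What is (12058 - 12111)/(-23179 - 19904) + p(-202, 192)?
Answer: -557192386/43083 ≈ -12933.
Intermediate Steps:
p(E, D) = -5 + D*E/3 (p(E, D) = -5 + (E*D)/3 = -5 + (D*E)/3 = -5 + D*E/3)
(12058 - 12111)/(-23179 - 19904) + p(-202, 192) = (12058 - 12111)/(-23179 - 19904) + (-5 + (⅓)*192*(-202)) = -53/(-43083) + (-5 - 12928) = -53*(-1/43083) - 12933 = 53/43083 - 12933 = -557192386/43083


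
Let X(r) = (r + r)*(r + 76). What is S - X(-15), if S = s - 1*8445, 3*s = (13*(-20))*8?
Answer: -21925/3 ≈ -7308.3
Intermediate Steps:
s = -2080/3 (s = ((13*(-20))*8)/3 = (-260*8)/3 = (⅓)*(-2080) = -2080/3 ≈ -693.33)
X(r) = 2*r*(76 + r) (X(r) = (2*r)*(76 + r) = 2*r*(76 + r))
S = -27415/3 (S = -2080/3 - 1*8445 = -2080/3 - 8445 = -27415/3 ≈ -9138.3)
S - X(-15) = -27415/3 - 2*(-15)*(76 - 15) = -27415/3 - 2*(-15)*61 = -27415/3 - 1*(-1830) = -27415/3 + 1830 = -21925/3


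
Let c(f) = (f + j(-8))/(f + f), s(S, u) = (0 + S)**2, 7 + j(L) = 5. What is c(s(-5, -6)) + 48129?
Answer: 2406473/50 ≈ 48129.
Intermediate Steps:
j(L) = -2 (j(L) = -7 + 5 = -2)
s(S, u) = S**2
c(f) = (-2 + f)/(2*f) (c(f) = (f - 2)/(f + f) = (-2 + f)/((2*f)) = (-2 + f)*(1/(2*f)) = (-2 + f)/(2*f))
c(s(-5, -6)) + 48129 = (-2 + (-5)**2)/(2*((-5)**2)) + 48129 = (1/2)*(-2 + 25)/25 + 48129 = (1/2)*(1/25)*23 + 48129 = 23/50 + 48129 = 2406473/50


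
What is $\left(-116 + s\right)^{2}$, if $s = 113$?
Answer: $9$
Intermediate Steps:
$\left(-116 + s\right)^{2} = \left(-116 + 113\right)^{2} = \left(-3\right)^{2} = 9$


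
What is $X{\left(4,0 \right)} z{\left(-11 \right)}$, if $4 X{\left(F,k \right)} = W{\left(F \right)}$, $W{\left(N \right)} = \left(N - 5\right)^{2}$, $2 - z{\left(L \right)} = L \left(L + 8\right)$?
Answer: $- \frac{31}{4} \approx -7.75$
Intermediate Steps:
$z{\left(L \right)} = 2 - L \left(8 + L\right)$ ($z{\left(L \right)} = 2 - L \left(L + 8\right) = 2 - L \left(8 + L\right)$)
$W{\left(N \right)} = \left(-5 + N\right)^{2}$
$X{\left(F,k \right)} = \frac{\left(-5 + F\right)^{2}}{4}$
$X{\left(4,0 \right)} z{\left(-11 \right)} = \frac{\left(-5 + 4\right)^{2}}{4} \left(2 - \left(-11\right)^{2} - -88\right) = \frac{\left(-1\right)^{2}}{4} \left(2 - 121 + 88\right) = \frac{1}{4} \cdot 1 \left(2 - 121 + 88\right) = \frac{1}{4} \left(-31\right) = - \frac{31}{4}$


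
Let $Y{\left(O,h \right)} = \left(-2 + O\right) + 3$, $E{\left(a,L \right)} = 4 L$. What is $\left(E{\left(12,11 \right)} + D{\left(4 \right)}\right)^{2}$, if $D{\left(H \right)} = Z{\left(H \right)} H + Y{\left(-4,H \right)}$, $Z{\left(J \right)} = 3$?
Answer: $2809$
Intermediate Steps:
$Y{\left(O,h \right)} = 1 + O$
$D{\left(H \right)} = -3 + 3 H$ ($D{\left(H \right)} = 3 H + \left(1 - 4\right) = 3 H - 3 = -3 + 3 H$)
$\left(E{\left(12,11 \right)} + D{\left(4 \right)}\right)^{2} = \left(4 \cdot 11 + \left(-3 + 3 \cdot 4\right)\right)^{2} = \left(44 + \left(-3 + 12\right)\right)^{2} = \left(44 + 9\right)^{2} = 53^{2} = 2809$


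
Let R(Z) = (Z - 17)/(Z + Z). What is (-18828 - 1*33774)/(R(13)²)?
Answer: -4444869/2 ≈ -2.2224e+6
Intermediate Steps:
R(Z) = (-17 + Z)/(2*Z) (R(Z) = (-17 + Z)/((2*Z)) = (-17 + Z)*(1/(2*Z)) = (-17 + Z)/(2*Z))
(-18828 - 1*33774)/(R(13)²) = (-18828 - 1*33774)/(((½)*(-17 + 13)/13)²) = (-18828 - 33774)/(((½)*(1/13)*(-4))²) = -52602/((-2/13)²) = -52602/4/169 = -52602*169/4 = -4444869/2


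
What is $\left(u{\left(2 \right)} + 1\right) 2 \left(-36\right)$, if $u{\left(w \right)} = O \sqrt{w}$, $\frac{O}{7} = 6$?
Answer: $-72 - 3024 \sqrt{2} \approx -4348.6$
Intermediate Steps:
$O = 42$ ($O = 7 \cdot 6 = 42$)
$u{\left(w \right)} = 42 \sqrt{w}$
$\left(u{\left(2 \right)} + 1\right) 2 \left(-36\right) = \left(42 \sqrt{2} + 1\right) 2 \left(-36\right) = \left(1 + 42 \sqrt{2}\right) 2 \left(-36\right) = \left(2 + 84 \sqrt{2}\right) \left(-36\right) = -72 - 3024 \sqrt{2}$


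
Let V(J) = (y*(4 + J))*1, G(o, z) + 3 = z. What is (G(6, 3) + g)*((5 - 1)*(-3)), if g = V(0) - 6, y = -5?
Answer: 312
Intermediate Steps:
G(o, z) = -3 + z
V(J) = -20 - 5*J (V(J) = -5*(4 + J)*1 = (-20 - 5*J)*1 = -20 - 5*J)
g = -26 (g = (-20 - 5*0) - 6 = (-20 + 0) - 6 = -20 - 6 = -26)
(G(6, 3) + g)*((5 - 1)*(-3)) = ((-3 + 3) - 26)*((5 - 1)*(-3)) = (0 - 26)*(4*(-3)) = -26*(-12) = 312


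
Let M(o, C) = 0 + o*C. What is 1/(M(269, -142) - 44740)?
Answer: -1/82938 ≈ -1.2057e-5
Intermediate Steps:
M(o, C) = C*o (M(o, C) = 0 + C*o = C*o)
1/(M(269, -142) - 44740) = 1/(-142*269 - 44740) = 1/(-38198 - 44740) = 1/(-82938) = -1/82938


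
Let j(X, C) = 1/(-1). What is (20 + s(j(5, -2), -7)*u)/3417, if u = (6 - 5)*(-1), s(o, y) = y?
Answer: 9/1139 ≈ 0.0079017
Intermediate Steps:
j(X, C) = -1
u = -1 (u = 1*(-1) = -1)
(20 + s(j(5, -2), -7)*u)/3417 = (20 - 7*(-1))/3417 = (20 + 7)*(1/3417) = 27*(1/3417) = 9/1139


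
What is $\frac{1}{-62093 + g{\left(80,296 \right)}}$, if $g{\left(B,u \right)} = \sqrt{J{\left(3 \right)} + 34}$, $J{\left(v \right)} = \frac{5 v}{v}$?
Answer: $- \frac{62093}{3855540610} - \frac{\sqrt{39}}{3855540610} \approx -1.6106 \cdot 10^{-5}$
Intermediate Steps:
$J{\left(v \right)} = 5$
$g{\left(B,u \right)} = \sqrt{39}$ ($g{\left(B,u \right)} = \sqrt{5 + 34} = \sqrt{39}$)
$\frac{1}{-62093 + g{\left(80,296 \right)}} = \frac{1}{-62093 + \sqrt{39}}$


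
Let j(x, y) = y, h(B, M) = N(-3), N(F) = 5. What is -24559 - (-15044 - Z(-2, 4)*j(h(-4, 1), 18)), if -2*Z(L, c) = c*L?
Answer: -9443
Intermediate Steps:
h(B, M) = 5
Z(L, c) = -L*c/2 (Z(L, c) = -c*L/2 = -L*c/2)
-24559 - (-15044 - Z(-2, 4)*j(h(-4, 1), 18)) = -24559 - (-15044 - (-1/2*(-2)*4)*18) = -24559 - (-15044 - 4*18) = -24559 - (-15044 - 1*72) = -24559 - (-15044 - 72) = -24559 - 1*(-15116) = -24559 + 15116 = -9443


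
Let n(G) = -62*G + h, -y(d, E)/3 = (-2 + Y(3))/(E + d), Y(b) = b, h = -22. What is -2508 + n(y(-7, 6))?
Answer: -2716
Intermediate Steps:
y(d, E) = -3/(E + d) (y(d, E) = -3*(-2 + 3)/(E + d) = -3/(E + d))
n(G) = -22 - 62*G (n(G) = -62*G - 22 = -22 - 62*G)
-2508 + n(y(-7, 6)) = -2508 + (-22 - (-186)/(6 - 7)) = -2508 + (-22 - (-186)/(-1)) = -2508 + (-22 - (-186)*(-1)) = -2508 + (-22 - 62*3) = -2508 + (-22 - 186) = -2508 - 208 = -2716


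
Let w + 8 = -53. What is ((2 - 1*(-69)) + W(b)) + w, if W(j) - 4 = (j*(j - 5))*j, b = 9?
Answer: 338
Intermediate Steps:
w = -61 (w = -8 - 53 = -61)
W(j) = 4 + j²*(-5 + j) (W(j) = 4 + (j*(j - 5))*j = 4 + (j*(-5 + j))*j = 4 + j²*(-5 + j))
((2 - 1*(-69)) + W(b)) + w = ((2 - 1*(-69)) + (4 + 9³ - 5*9²)) - 61 = ((2 + 69) + (4 + 729 - 5*81)) - 61 = (71 + (4 + 729 - 405)) - 61 = (71 + 328) - 61 = 399 - 61 = 338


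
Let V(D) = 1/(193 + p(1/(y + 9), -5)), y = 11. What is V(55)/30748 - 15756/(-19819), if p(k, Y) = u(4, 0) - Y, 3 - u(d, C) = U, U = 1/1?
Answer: 96893117419/121878922400 ≈ 0.79499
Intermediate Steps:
U = 1
u(d, C) = 2 (u(d, C) = 3 - 1*1 = 3 - 1 = 2)
p(k, Y) = 2 - Y
V(D) = 1/200 (V(D) = 1/(193 + (2 - 1*(-5))) = 1/(193 + (2 + 5)) = 1/(193 + 7) = 1/200)
V(55)/30748 - 15756/(-19819) = (1/200)/30748 - 15756/(-19819) = (1/200)*(1/30748) - 15756*(-1/19819) = 1/6149600 + 15756/19819 = 96893117419/121878922400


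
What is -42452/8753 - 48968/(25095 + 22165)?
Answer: -608724606/103416695 ≈ -5.8861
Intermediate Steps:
-42452/8753 - 48968/(25095 + 22165) = -42452*1/8753 - 48968/47260 = -42452/8753 - 48968*1/47260 = -42452/8753 - 12242/11815 = -608724606/103416695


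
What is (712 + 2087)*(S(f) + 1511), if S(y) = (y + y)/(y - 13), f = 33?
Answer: 42385257/10 ≈ 4.2385e+6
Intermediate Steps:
S(y) = 2*y/(-13 + y) (S(y) = (2*y)/(-13 + y) = 2*y/(-13 + y))
(712 + 2087)*(S(f) + 1511) = (712 + 2087)*(2*33/(-13 + 33) + 1511) = 2799*(2*33/20 + 1511) = 2799*(2*33*(1/20) + 1511) = 2799*(33/10 + 1511) = 2799*(15143/10) = 42385257/10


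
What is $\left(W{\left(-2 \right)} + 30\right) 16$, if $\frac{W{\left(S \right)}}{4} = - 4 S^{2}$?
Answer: $-544$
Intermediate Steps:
$W{\left(S \right)} = - 16 S^{2}$ ($W{\left(S \right)} = 4 \left(- 4 S^{2}\right) = - 16 S^{2}$)
$\left(W{\left(-2 \right)} + 30\right) 16 = \left(- 16 \left(-2\right)^{2} + 30\right) 16 = \left(\left(-16\right) 4 + 30\right) 16 = \left(-64 + 30\right) 16 = \left(-34\right) 16 = -544$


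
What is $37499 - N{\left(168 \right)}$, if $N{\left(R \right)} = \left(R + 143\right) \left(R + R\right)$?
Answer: $-66997$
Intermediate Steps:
$N{\left(R \right)} = 2 R \left(143 + R\right)$ ($N{\left(R \right)} = \left(143 + R\right) 2 R = 2 R \left(143 + R\right)$)
$37499 - N{\left(168 \right)} = 37499 - 2 \cdot 168 \left(143 + 168\right) = 37499 - 2 \cdot 168 \cdot 311 = 37499 - 104496 = -66997$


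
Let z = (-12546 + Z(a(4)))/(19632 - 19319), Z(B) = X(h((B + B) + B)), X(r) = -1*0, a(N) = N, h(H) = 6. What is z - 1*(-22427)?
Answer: 7007105/313 ≈ 22387.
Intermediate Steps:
X(r) = 0
Z(B) = 0
z = -12546/313 (z = (-12546 + 0)/(19632 - 19319) = -12546/313 ≈ -40.083)
z - 1*(-22427) = -12546/313 - 1*(-22427) = -12546/313 + 22427 = 7007105/313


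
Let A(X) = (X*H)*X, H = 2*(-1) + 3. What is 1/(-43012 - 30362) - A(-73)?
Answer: -391010047/73374 ≈ -5329.0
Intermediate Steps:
H = 1 (H = -2 + 3 = 1)
A(X) = X² (A(X) = (X*1)*X = X*X = X²)
1/(-43012 - 30362) - A(-73) = 1/(-43012 - 30362) - 1*(-73)² = 1/(-73374) - 1*5329 = -1/73374 - 5329 = -391010047/73374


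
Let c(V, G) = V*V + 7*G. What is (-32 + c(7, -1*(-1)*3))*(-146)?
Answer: -5548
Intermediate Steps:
c(V, G) = V² + 7*G
(-32 + c(7, -1*(-1)*3))*(-146) = (-32 + (7² + 7*(-1*(-1)*3)))*(-146) = (-32 + (49 + 7*(1*3)))*(-146) = (-32 + (49 + 7*3))*(-146) = (-32 + (49 + 21))*(-146) = (-32 + 70)*(-146) = 38*(-146) = -5548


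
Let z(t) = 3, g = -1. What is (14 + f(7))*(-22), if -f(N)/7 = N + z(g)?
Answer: 1232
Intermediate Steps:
f(N) = -21 - 7*N (f(N) = -7*(N + 3) = -7*(3 + N) = -21 - 7*N)
(14 + f(7))*(-22) = (14 + (-21 - 7*7))*(-22) = (14 + (-21 - 49))*(-22) = (14 - 70)*(-22) = -56*(-22) = 1232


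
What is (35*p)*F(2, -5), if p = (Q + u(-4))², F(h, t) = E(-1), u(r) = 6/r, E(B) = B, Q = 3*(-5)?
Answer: -38115/4 ≈ -9528.8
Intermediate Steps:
Q = -15
F(h, t) = -1
p = 1089/4 (p = (-15 + 6/(-4))² = (-15 + 6*(-¼))² = (-15 - 3/2)² = (-33/2)² = 1089/4 ≈ 272.25)
(35*p)*F(2, -5) = (35*(1089/4))*(-1) = (38115/4)*(-1) = -38115/4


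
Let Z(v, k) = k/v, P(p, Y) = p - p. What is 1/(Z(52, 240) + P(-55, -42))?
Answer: 13/60 ≈ 0.21667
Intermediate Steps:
P(p, Y) = 0
1/(Z(52, 240) + P(-55, -42)) = 1/(240/52 + 0) = 1/(240*(1/52) + 0) = 1/(60/13 + 0) = 1/(60/13) = 13/60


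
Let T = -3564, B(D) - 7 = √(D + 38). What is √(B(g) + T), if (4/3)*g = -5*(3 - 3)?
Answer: √(-3557 + √38) ≈ 59.589*I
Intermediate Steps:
g = 0 (g = 3*(-5*(3 - 3))/4 = 3*(-5*0)/4 = (¾)*0 = 0)
B(D) = 7 + √(38 + D) (B(D) = 7 + √(D + 38) = 7 + √(38 + D))
√(B(g) + T) = √((7 + √(38 + 0)) - 3564) = √((7 + √38) - 3564) = √(-3557 + √38)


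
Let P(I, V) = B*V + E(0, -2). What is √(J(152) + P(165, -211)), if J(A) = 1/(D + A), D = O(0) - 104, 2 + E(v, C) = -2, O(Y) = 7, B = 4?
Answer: I*√2565145/55 ≈ 29.12*I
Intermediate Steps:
E(v, C) = -4 (E(v, C) = -2 - 2 = -4)
P(I, V) = -4 + 4*V (P(I, V) = 4*V - 4 = -4 + 4*V)
D = -97 (D = 7 - 104 = -97)
J(A) = 1/(-97 + A)
√(J(152) + P(165, -211)) = √(1/(-97 + 152) + (-4 + 4*(-211))) = √(1/55 + (-4 - 844)) = √(1/55 - 848) = √(-46639/55) = I*√2565145/55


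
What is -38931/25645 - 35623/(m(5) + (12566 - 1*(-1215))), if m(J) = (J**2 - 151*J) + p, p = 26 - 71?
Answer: -202841203/47648410 ≈ -4.2570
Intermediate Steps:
p = -45
m(J) = -45 + J**2 - 151*J (m(J) = (J**2 - 151*J) - 45 = -45 + J**2 - 151*J)
-38931/25645 - 35623/(m(5) + (12566 - 1*(-1215))) = -38931/25645 - 35623/((-45 + 5**2 - 151*5) + (12566 - 1*(-1215))) = -38931*1/25645 - 35623/((-45 + 25 - 755) + (12566 + 1215)) = -38931/25645 - 35623/(-775 + 13781) = -38931/25645 - 35623/13006 = -38931/25645 - 35623*1/13006 = -38931/25645 - 5089/1858 = -202841203/47648410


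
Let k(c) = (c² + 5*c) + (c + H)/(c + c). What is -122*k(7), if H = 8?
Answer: -72651/7 ≈ -10379.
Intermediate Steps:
k(c) = c² + 5*c + (8 + c)/(2*c) (k(c) = (c² + 5*c) + (c + 8)/(c + c) = (c² + 5*c) + (8 + c)/((2*c)) = (c² + 5*c) + (8 + c)*(1/(2*c)) = (c² + 5*c) + (8 + c)/(2*c) = c² + 5*c + (8 + c)/(2*c))
-122*k(7) = -122*(½ + 7² + 4/7 + 5*7) = -122*(½ + 49 + 4*(⅐) + 35) = -122*(½ + 49 + 4/7 + 35) = -122*1191/14 = -72651/7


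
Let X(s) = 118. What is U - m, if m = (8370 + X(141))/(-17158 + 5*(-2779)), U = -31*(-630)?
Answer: 606473578/31053 ≈ 19530.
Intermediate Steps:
U = 19530
m = -8488/31053 (m = (8370 + 118)/(-17158 + 5*(-2779)) = 8488/(-17158 - 13895) = 8488/(-31053) = 8488*(-1/31053) = -8488/31053 ≈ -0.27334)
U - m = 19530 - 1*(-8488/31053) = 19530 + 8488/31053 = 606473578/31053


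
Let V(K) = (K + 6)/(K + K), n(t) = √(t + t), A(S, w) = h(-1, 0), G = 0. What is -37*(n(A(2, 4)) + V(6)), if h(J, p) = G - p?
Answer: -37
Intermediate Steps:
h(J, p) = -p (h(J, p) = 0 - p = -p)
A(S, w) = 0 (A(S, w) = -1*0 = 0)
n(t) = √2*√t (n(t) = √(2*t) = √2*√t)
V(K) = (6 + K)/(2*K) (V(K) = (6 + K)/((2*K)) = (6 + K)*(1/(2*K)) = (6 + K)/(2*K))
-37*(n(A(2, 4)) + V(6)) = -37*(√2*√0 + (½)*(6 + 6)/6) = -37*(√2*0 + (½)*(⅙)*12) = -37*(0 + 1) = -37*1 = -37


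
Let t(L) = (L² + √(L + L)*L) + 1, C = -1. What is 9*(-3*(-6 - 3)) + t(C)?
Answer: 245 - I*√2 ≈ 245.0 - 1.4142*I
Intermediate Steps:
t(L) = 1 + L² + √2*L^(3/2) (t(L) = (L² + √(2*L)*L) + 1 = (L² + (√2*√L)*L) + 1 = (L² + √2*L^(3/2)) + 1 = 1 + L² + √2*L^(3/2))
9*(-3*(-6 - 3)) + t(C) = 9*(-3*(-6 - 3)) + (1 + (-1)² + √2*(-1)^(3/2)) = 9*(-3*(-9)) + (1 + 1 + √2*(-I)) = 9*27 + (1 + 1 - I*√2) = 243 + (2 - I*√2) = 245 - I*√2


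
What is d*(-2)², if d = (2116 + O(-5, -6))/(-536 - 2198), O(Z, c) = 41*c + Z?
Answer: -3730/1367 ≈ -2.7286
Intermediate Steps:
O(Z, c) = Z + 41*c
d = -1865/2734 (d = (2116 + (-5 + 41*(-6)))/(-536 - 2198) = (2116 + (-5 - 246))/(-2734) = (2116 - 251)*(-1/2734) = 1865*(-1/2734) = -1865/2734 ≈ -0.68215)
d*(-2)² = -1865/2734*(-2)² = -1865/2734*4 = -3730/1367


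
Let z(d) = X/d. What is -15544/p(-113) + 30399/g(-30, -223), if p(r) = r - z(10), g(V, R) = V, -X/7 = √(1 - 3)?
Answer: -5591674367/6384990 + 544040*I*√2/638499 ≈ -875.75 + 1.205*I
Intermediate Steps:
X = -7*I*√2 (X = -7*√(1 - 3) = -7*I*√2 ≈ -9.8995*I)
z(d) = -7*I*√2/d (z(d) = (-7*I*√2)/d = -7*I*√2/d)
p(r) = r + 7*I*√2/10 (p(r) = r - (-7)*I*√2/10 = r + 7*I*√2/10)
-15544/p(-113) + 30399/g(-30, -223) = -15544/(-113 + 7*I*√2/10) + 30399/(-30) = -15544/(-113 + 7*I*√2/10) + 30399*(-1/30) = -15544/(-113 + 7*I*√2/10) - 10133/10 = -10133/10 - 15544/(-113 + 7*I*√2/10)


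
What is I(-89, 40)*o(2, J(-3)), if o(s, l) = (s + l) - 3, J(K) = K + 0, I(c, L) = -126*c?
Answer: -44856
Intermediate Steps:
J(K) = K
o(s, l) = -3 + l + s (o(s, l) = (l + s) - 3 = -3 + l + s)
I(-89, 40)*o(2, J(-3)) = (-126*(-89))*(-3 - 3 + 2) = 11214*(-4) = -44856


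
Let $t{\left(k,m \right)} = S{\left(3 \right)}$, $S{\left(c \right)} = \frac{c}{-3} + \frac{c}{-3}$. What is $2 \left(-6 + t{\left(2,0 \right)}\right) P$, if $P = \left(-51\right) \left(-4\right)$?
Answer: $-3264$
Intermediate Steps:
$S{\left(c \right)} = - \frac{2 c}{3}$ ($S{\left(c \right)} = c \left(- \frac{1}{3}\right) + c \left(- \frac{1}{3}\right) = - \frac{c}{3} - \frac{c}{3} = - \frac{2 c}{3}$)
$P = 204$
$t{\left(k,m \right)} = -2$ ($t{\left(k,m \right)} = \left(- \frac{2}{3}\right) 3 = -2$)
$2 \left(-6 + t{\left(2,0 \right)}\right) P = 2 \left(-6 - 2\right) 204 = 2 \left(-8\right) 204 = \left(-16\right) 204 = -3264$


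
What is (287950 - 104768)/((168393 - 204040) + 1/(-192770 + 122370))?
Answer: -12896012800/2509548801 ≈ -5.1388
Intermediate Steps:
(287950 - 104768)/((168393 - 204040) + 1/(-192770 + 122370)) = 183182/(-35647 + 1/(-70400)) = 183182/(-35647 - 1/70400) = 183182/(-2509548801/70400) = 183182*(-70400/2509548801) = -12896012800/2509548801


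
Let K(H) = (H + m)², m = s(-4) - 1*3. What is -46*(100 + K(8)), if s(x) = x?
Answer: -4646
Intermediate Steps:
m = -7 (m = -4 - 1*3 = -4 - 3 = -7)
K(H) = (-7 + H)² (K(H) = (H - 7)² = (-7 + H)²)
-46*(100 + K(8)) = -46*(100 + (-7 + 8)²) = -46*(100 + 1²) = -46*(100 + 1) = -46*101 = -4646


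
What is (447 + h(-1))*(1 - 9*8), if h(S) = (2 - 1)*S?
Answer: -31666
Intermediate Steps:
h(S) = S (h(S) = 1*S = S)
(447 + h(-1))*(1 - 9*8) = (447 - 1)*(1 - 9*8) = 446*(1 - 72) = 446*(-71) = -31666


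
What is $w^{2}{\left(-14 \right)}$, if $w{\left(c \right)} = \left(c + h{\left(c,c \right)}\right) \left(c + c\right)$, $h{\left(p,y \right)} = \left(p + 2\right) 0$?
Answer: $153664$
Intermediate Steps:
$h{\left(p,y \right)} = 0$ ($h{\left(p,y \right)} = \left(2 + p\right) 0 = 0$)
$w{\left(c \right)} = 2 c^{2}$ ($w{\left(c \right)} = \left(c + 0\right) \left(c + c\right) = c 2 c = 2 c^{2}$)
$w^{2}{\left(-14 \right)} = \left(2 \left(-14\right)^{2}\right)^{2} = \left(2 \cdot 196\right)^{2} = 392^{2} = 153664$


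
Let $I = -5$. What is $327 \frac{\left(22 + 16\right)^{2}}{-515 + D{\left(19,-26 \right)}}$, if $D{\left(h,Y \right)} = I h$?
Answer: $- \frac{236094}{305} \approx -774.08$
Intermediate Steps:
$D{\left(h,Y \right)} = - 5 h$
$327 \frac{\left(22 + 16\right)^{2}}{-515 + D{\left(19,-26 \right)}} = 327 \frac{\left(22 + 16\right)^{2}}{-515 - 95} = 327 \frac{38^{2}}{-515 - 95} = 327 \frac{1444}{-610} = 327 \cdot 1444 \left(- \frac{1}{610}\right) = 327 \left(- \frac{722}{305}\right) = - \frac{236094}{305}$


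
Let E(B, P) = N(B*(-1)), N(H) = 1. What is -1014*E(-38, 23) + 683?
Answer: -331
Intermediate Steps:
E(B, P) = 1
-1014*E(-38, 23) + 683 = -1014*1 + 683 = -1014 + 683 = -331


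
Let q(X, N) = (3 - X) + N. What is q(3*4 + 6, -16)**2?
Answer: 961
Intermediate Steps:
q(X, N) = 3 + N - X
q(3*4 + 6, -16)**2 = (3 - 16 - (3*4 + 6))**2 = (3 - 16 - (12 + 6))**2 = (3 - 16 - 1*18)**2 = (3 - 16 - 18)**2 = (-31)**2 = 961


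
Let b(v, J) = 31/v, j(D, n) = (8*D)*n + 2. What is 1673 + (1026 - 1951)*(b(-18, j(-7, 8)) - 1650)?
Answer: 27531289/18 ≈ 1.5295e+6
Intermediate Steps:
j(D, n) = 2 + 8*D*n (j(D, n) = 8*D*n + 2 = 2 + 8*D*n)
1673 + (1026 - 1951)*(b(-18, j(-7, 8)) - 1650) = 1673 + (1026 - 1951)*(31/(-18) - 1650) = 1673 - 925*(31*(-1/18) - 1650) = 1673 - 925*(-31/18 - 1650) = 1673 - 925*(-29731/18) = 1673 + 27501175/18 = 27531289/18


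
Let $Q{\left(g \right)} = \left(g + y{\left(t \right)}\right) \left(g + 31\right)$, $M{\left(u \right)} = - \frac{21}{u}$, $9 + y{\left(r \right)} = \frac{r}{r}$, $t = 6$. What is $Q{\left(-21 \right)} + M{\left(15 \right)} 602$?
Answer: $- \frac{5664}{5} \approx -1132.8$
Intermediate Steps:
$y{\left(r \right)} = -8$ ($y{\left(r \right)} = -9 + \frac{r}{r} = -9 + 1 = -8$)
$Q{\left(g \right)} = \left(-8 + g\right) \left(31 + g\right)$ ($Q{\left(g \right)} = \left(g - 8\right) \left(g + 31\right) = \left(-8 + g\right) \left(31 + g\right)$)
$Q{\left(-21 \right)} + M{\left(15 \right)} 602 = \left(-248 + \left(-21\right)^{2} + 23 \left(-21\right)\right) + - \frac{21}{15} \cdot 602 = \left(-248 + 441 - 483\right) + \left(-21\right) \frac{1}{15} \cdot 602 = -290 - \frac{4214}{5} = - \frac{5664}{5}$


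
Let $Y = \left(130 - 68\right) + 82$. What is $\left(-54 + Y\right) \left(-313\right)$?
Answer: $-28170$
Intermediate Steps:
$Y = 144$ ($Y = 62 + 82 = 144$)
$\left(-54 + Y\right) \left(-313\right) = \left(-54 + 144\right) \left(-313\right) = 90 \left(-313\right) = -28170$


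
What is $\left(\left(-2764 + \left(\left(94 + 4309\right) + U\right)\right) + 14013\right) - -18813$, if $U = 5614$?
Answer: $40079$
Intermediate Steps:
$\left(\left(-2764 + \left(\left(94 + 4309\right) + U\right)\right) + 14013\right) - -18813 = \left(\left(-2764 + \left(\left(94 + 4309\right) + 5614\right)\right) + 14013\right) - -18813 = \left(\left(-2764 + \left(4403 + 5614\right)\right) + 14013\right) + \left(-150 + 18963\right) = \left(\left(-2764 + 10017\right) + 14013\right) + 18813 = \left(7253 + 14013\right) + 18813 = 21266 + 18813 = 40079$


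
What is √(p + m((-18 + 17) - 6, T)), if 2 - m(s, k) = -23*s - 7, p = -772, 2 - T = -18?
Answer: 2*I*√231 ≈ 30.397*I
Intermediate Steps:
T = 20 (T = 2 - 1*(-18) = 2 + 18 = 20)
m(s, k) = 9 + 23*s (m(s, k) = 2 - (-23*s - 7) = 2 - (-7 - 23*s) = 2 + (7 + 23*s) = 9 + 23*s)
√(p + m((-18 + 17) - 6, T)) = √(-772 + (9 + 23*((-18 + 17) - 6))) = √(-772 + (9 + 23*(-1 - 6))) = √(-772 + (9 + 23*(-7))) = √(-772 + (9 - 161)) = √(-772 - 152) = √(-924) = 2*I*√231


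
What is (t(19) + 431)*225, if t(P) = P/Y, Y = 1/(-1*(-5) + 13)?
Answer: 173925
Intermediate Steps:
Y = 1/18 (Y = 1/(5 + 13) = 1/18 ≈ 0.055556)
t(P) = 18*P (t(P) = P/(1/18) = P*18 = 18*P)
(t(19) + 431)*225 = (18*19 + 431)*225 = (342 + 431)*225 = 773*225 = 173925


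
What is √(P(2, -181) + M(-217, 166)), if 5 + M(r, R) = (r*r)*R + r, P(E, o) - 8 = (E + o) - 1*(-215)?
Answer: 2*√1954149 ≈ 2795.8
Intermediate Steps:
P(E, o) = 223 + E + o (P(E, o) = 8 + ((E + o) - 1*(-215)) = 8 + ((E + o) + 215) = 8 + (215 + E + o) = 223 + E + o)
M(r, R) = -5 + r + R*r² (M(r, R) = -5 + ((r*r)*R + r) = -5 + (r²*R + r) = -5 + (R*r² + r) = -5 + (r + R*r²) = -5 + r + R*r²)
√(P(2, -181) + M(-217, 166)) = √((223 + 2 - 181) + (-5 - 217 + 166*(-217)²)) = √(44 + (-5 - 217 + 166*47089)) = √(44 + (-5 - 217 + 7816774)) = √(44 + 7816552) = √7816596 = 2*√1954149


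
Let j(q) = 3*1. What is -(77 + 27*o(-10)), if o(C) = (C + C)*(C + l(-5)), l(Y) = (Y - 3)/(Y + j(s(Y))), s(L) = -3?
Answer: -3317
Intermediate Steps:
j(q) = 3
l(Y) = (-3 + Y)/(3 + Y) (l(Y) = (Y - 3)/(Y + 3) = (-3 + Y)/(3 + Y))
o(C) = 2*C*(4 + C) (o(C) = (C + C)*(C + (-3 - 5)/(3 - 5)) = (2*C)*(C - 8/(-2)) = (2*C)*(C - ½*(-8)) = (2*C)*(C + 4) = (2*C)*(4 + C) = 2*C*(4 + C))
-(77 + 27*o(-10)) = -(77 + 27*(2*(-10)*(4 - 10))) = -(77 + 27*(2*(-10)*(-6))) = -(77 + 27*120) = -(77 + 3240) = -1*3317 = -3317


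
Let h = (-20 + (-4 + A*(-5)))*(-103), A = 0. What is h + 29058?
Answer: 31530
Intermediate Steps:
h = 2472 (h = (-20 + (-4 + 0*(-5)))*(-103) = (-20 + (-4 + 0))*(-103) = (-20 - 4)*(-103) = -24*(-103) = 2472)
h + 29058 = 2472 + 29058 = 31530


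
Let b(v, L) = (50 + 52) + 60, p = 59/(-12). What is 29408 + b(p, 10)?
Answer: 29570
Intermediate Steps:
p = -59/12 (p = 59*(-1/12) = -59/12 ≈ -4.9167)
b(v, L) = 162 (b(v, L) = 102 + 60 = 162)
29408 + b(p, 10) = 29408 + 162 = 29570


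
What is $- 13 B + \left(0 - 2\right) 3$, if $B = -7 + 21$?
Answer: $-188$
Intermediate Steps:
$B = 14$
$- 13 B + \left(0 - 2\right) 3 = \left(-13\right) 14 + \left(0 - 2\right) 3 = -182 - 6 = -188$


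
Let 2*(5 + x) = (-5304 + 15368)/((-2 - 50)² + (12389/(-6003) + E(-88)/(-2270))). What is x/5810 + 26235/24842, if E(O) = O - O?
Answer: 88251168145109/83608049443945 ≈ 1.0555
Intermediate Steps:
E(O) = 0
x = -50891519/16219723 (x = -5 + ((-5304 + 15368)/((-2 - 50)² + (12389/(-6003) + 0/(-2270))))/2 = -5 + (10064/((-52)² + (12389*(-1/6003) + 0*(-1/2270))))/2 = -5 + (10064/(2704 + (-12389/6003 + 0)))/2 = -5 + (10064/(2704 - 12389/6003))/2 = -5 + (10064/(16219723/6003))/2 = -5 + (10064*(6003/16219723))/2 = -5 + (½)*(60414192/16219723) = -5 + 30207096/16219723 = -50891519/16219723 ≈ -3.1376)
x/5810 + 26235/24842 = -50891519/16219723/5810 + 26235/24842 = -50891519/16219723*1/5810 + 26235*(1/24842) = -7270217/13462370090 + 26235/24842 = 88251168145109/83608049443945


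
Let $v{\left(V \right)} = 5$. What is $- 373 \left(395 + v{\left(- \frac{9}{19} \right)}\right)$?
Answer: $-149200$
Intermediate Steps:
$- 373 \left(395 + v{\left(- \frac{9}{19} \right)}\right) = - 373 \left(395 + 5\right) = \left(-373\right) 400 = -149200$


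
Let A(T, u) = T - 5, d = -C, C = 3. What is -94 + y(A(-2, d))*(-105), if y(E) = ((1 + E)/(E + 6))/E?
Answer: -4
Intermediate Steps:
d = -3 (d = -1*3 = -3)
A(T, u) = -5 + T
y(E) = (1 + E)/(E*(6 + E)) (y(E) = ((1 + E)/(6 + E))/E = (1 + E)/(E*(6 + E)))
-94 + y(A(-2, d))*(-105) = -94 + ((1 + (-5 - 2))/((-5 - 2)*(6 + (-5 - 2))))*(-105) = -94 + ((1 - 7)/((-7)*(6 - 7)))*(-105) = -94 - 1/7*(-6)/(-1)*(-105) = -94 - 1/7*(-1)*(-6)*(-105) = -94 - 6/7*(-105) = -94 + 90 = -4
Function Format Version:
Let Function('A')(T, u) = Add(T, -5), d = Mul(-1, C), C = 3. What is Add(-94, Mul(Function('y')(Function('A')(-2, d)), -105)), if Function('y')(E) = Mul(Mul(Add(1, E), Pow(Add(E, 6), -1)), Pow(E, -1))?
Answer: -4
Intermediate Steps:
d = -3 (d = Mul(-1, 3) = -3)
Function('A')(T, u) = Add(-5, T)
Function('y')(E) = Mul(Pow(E, -1), Pow(Add(6, E), -1), Add(1, E)) (Function('y')(E) = Mul(Mul(Add(1, E), Pow(Add(6, E), -1)), Pow(E, -1)) = Mul(Mul(Pow(Add(6, E), -1), Add(1, E)), Pow(E, -1)) = Mul(Pow(E, -1), Pow(Add(6, E), -1), Add(1, E)))
Add(-94, Mul(Function('y')(Function('A')(-2, d)), -105)) = Add(-94, Mul(Mul(Pow(Add(-5, -2), -1), Pow(Add(6, Add(-5, -2)), -1), Add(1, Add(-5, -2))), -105)) = Add(-94, Mul(Mul(Pow(-7, -1), Pow(Add(6, -7), -1), Add(1, -7)), -105)) = Add(-94, Mul(Mul(Rational(-1, 7), Pow(-1, -1), -6), -105)) = Add(-94, Mul(Mul(Rational(-1, 7), -1, -6), -105)) = Add(-94, Mul(Rational(-6, 7), -105)) = Add(-94, 90) = -4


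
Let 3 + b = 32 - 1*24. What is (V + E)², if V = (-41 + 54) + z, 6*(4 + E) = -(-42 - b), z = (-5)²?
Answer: 63001/36 ≈ 1750.0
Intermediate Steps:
b = 5 (b = -3 + (32 - 1*24) = -3 + (32 - 24) = -3 + 8 = 5)
z = 25
E = 23/6 (E = -4 + (-(-42 - 1*5))/6 = -4 + (-(-42 - 5))/6 = -4 + (-1*(-47))/6 = -4 + (⅙)*47 = -4 + 47/6 = 23/6 ≈ 3.8333)
V = 38 (V = (-41 + 54) + 25 = 13 + 25 = 38)
(V + E)² = (38 + 23/6)² = (251/6)² = 63001/36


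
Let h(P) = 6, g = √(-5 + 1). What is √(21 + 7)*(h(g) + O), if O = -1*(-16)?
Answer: 44*√7 ≈ 116.41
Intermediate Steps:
g = 2*I (g = √(-4) = 2*I ≈ 2.0*I)
O = 16
√(21 + 7)*(h(g) + O) = √(21 + 7)*(6 + 16) = √28*22 = (2*√7)*22 = 44*√7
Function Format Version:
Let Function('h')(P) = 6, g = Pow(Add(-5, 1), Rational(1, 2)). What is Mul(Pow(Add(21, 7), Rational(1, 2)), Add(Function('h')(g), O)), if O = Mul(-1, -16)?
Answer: Mul(44, Pow(7, Rational(1, 2))) ≈ 116.41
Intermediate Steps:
g = Mul(2, I) (g = Pow(-4, Rational(1, 2)) = Mul(2, I) ≈ Mul(2.0000, I))
O = 16
Mul(Pow(Add(21, 7), Rational(1, 2)), Add(Function('h')(g), O)) = Mul(Pow(Add(21, 7), Rational(1, 2)), Add(6, 16)) = Mul(Pow(28, Rational(1, 2)), 22) = Mul(Mul(2, Pow(7, Rational(1, 2))), 22) = Mul(44, Pow(7, Rational(1, 2)))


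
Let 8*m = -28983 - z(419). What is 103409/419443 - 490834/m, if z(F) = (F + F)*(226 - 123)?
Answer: 1658937831169/48360519571 ≈ 34.304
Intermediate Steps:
z(F) = 206*F (z(F) = (2*F)*103 = 206*F)
m = -115297/8 (m = (-28983 - 206*419)/8 = (-28983 - 1*86314)/8 = (-28983 - 86314)/8 = (⅛)*(-115297) = -115297/8 ≈ -14412.)
103409/419443 - 490834/m = 103409/419443 - 490834/(-115297/8) = 103409*(1/419443) - 490834*(-8/115297) = 103409/419443 + 3926672/115297 = 1658937831169/48360519571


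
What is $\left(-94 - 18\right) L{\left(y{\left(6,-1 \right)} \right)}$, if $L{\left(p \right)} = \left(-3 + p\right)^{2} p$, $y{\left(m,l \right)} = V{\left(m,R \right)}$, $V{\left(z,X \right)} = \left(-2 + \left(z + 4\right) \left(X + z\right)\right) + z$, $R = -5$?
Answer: $-189728$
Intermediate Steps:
$V{\left(z,X \right)} = -2 + z + \left(4 + z\right) \left(X + z\right)$ ($V{\left(z,X \right)} = \left(-2 + \left(4 + z\right) \left(X + z\right)\right) + z = -2 + z + \left(4 + z\right) \left(X + z\right)$)
$y{\left(m,l \right)} = -22 + m^{2}$ ($y{\left(m,l \right)} = -2 + m^{2} + 4 \left(-5\right) + 5 m - 5 m = -2 + m^{2} - 20 + 5 m - 5 m = -22 + m^{2}$)
$L{\left(p \right)} = p \left(-3 + p\right)^{2}$
$\left(-94 - 18\right) L{\left(y{\left(6,-1 \right)} \right)} = \left(-94 - 18\right) \left(-22 + 6^{2}\right) \left(-3 - \left(22 - 6^{2}\right)\right)^{2} = - 112 \left(-22 + 36\right) \left(-3 + \left(-22 + 36\right)\right)^{2} = - 112 \cdot 14 \left(-3 + 14\right)^{2} = - 112 \cdot 14 \cdot 11^{2} = - 112 \cdot 14 \cdot 121 = \left(-112\right) 1694 = -189728$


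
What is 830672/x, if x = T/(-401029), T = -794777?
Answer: 333123561488/794777 ≈ 4.1914e+5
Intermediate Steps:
x = 794777/401029 (x = -794777/(-401029) = -794777*(-1/401029) = 794777/401029 ≈ 1.9818)
830672/x = 830672/(794777/401029) = 830672*(401029/794777) = 333123561488/794777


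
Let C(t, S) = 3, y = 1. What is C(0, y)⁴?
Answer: 81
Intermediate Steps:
C(0, y)⁴ = 3⁴ = 81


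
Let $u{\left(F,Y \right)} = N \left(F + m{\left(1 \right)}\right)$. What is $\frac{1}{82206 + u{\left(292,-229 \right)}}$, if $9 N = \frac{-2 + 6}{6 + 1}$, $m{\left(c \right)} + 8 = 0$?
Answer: $\frac{63}{5180114} \approx 1.2162 \cdot 10^{-5}$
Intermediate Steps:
$m{\left(c \right)} = -8$ ($m{\left(c \right)} = -8 + 0 = -8$)
$N = \frac{4}{63}$ ($N = \frac{\left(-2 + 6\right) \frac{1}{6 + 1}}{9} = \frac{4 \cdot \frac{1}{7}}{9} = \frac{1}{9} \cdot \frac{4}{7} = \frac{4}{63} \approx 0.063492$)
$u{\left(F,Y \right)} = - \frac{32}{63} + \frac{4 F}{63}$ ($u{\left(F,Y \right)} = \frac{4 \left(F - 8\right)}{63} = \frac{4 \left(-8 + F\right)}{63} = - \frac{32}{63} + \frac{4 F}{63}$)
$\frac{1}{82206 + u{\left(292,-229 \right)}} = \frac{1}{82206 + \left(- \frac{32}{63} + \frac{4}{63} \cdot 292\right)} = \frac{1}{82206 + \left(- \frac{32}{63} + \frac{1168}{63}\right)} = \frac{1}{82206 + \frac{1136}{63}} = \frac{1}{\frac{5180114}{63}} = \frac{63}{5180114}$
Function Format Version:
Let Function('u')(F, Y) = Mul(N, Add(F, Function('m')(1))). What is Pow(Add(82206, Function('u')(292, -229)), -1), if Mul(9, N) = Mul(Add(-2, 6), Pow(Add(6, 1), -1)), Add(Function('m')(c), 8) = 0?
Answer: Rational(63, 5180114) ≈ 1.2162e-5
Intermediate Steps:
Function('m')(c) = -8 (Function('m')(c) = Add(-8, 0) = -8)
N = Rational(4, 63) (N = Mul(Rational(1, 9), Mul(Add(-2, 6), Pow(Add(6, 1), -1))) = Mul(Rational(1, 9), Mul(4, Pow(7, -1))) = Mul(Rational(1, 9), Mul(4, Rational(1, 7))) = Mul(Rational(1, 9), Rational(4, 7)) = Rational(4, 63) ≈ 0.063492)
Function('u')(F, Y) = Add(Rational(-32, 63), Mul(Rational(4, 63), F)) (Function('u')(F, Y) = Mul(Rational(4, 63), Add(F, -8)) = Mul(Rational(4, 63), Add(-8, F)) = Add(Rational(-32, 63), Mul(Rational(4, 63), F)))
Pow(Add(82206, Function('u')(292, -229)), -1) = Pow(Add(82206, Add(Rational(-32, 63), Mul(Rational(4, 63), 292))), -1) = Pow(Add(82206, Add(Rational(-32, 63), Rational(1168, 63))), -1) = Pow(Add(82206, Rational(1136, 63)), -1) = Pow(Rational(5180114, 63), -1) = Rational(63, 5180114)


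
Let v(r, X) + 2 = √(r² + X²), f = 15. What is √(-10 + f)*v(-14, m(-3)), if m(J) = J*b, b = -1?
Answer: √5*(-2 + √205) ≈ 27.543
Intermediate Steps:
m(J) = -J (m(J) = J*(-1) = -J)
v(r, X) = -2 + √(X² + r²) (v(r, X) = -2 + √(r² + X²) = -2 + √(X² + r²))
√(-10 + f)*v(-14, m(-3)) = √(-10 + 15)*(-2 + √((-1*(-3))² + (-14)²)) = √5*(-2 + √(3² + 196)) = √5*(-2 + √(9 + 196)) = √5*(-2 + √205)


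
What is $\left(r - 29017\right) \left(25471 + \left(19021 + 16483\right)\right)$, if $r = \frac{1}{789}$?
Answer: $- \frac{465328923900}{263} \approx -1.7693 \cdot 10^{9}$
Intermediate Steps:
$r = \frac{1}{789} \approx 0.0012674$
$\left(r - 29017\right) \left(25471 + \left(19021 + 16483\right)\right) = \left(\frac{1}{789} - 29017\right) \left(25471 + \left(19021 + 16483\right)\right) = - \frac{22894412 \left(25471 + 35504\right)}{789} = \left(- \frac{22894412}{789}\right) 60975 = - \frac{465328923900}{263}$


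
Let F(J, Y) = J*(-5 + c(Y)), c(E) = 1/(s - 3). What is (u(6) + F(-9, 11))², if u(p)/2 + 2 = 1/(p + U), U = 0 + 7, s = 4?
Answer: 174724/169 ≈ 1033.9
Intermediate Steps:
c(E) = 1 (c(E) = 1/(4 - 3) = 1/1 = 1)
F(J, Y) = -4*J (F(J, Y) = J*(-5 + 1) = J*(-4) = -4*J)
U = 7
u(p) = -4 + 2/(7 + p) (u(p) = -4 + 2/(p + 7) = -4 + 2/(7 + p))
(u(6) + F(-9, 11))² = (2*(-13 - 2*6)/(7 + 6) - 4*(-9))² = (2*(-13 - 12)/13 + 36)² = (2*(1/13)*(-25) + 36)² = (-50/13 + 36)² = (418/13)² = 174724/169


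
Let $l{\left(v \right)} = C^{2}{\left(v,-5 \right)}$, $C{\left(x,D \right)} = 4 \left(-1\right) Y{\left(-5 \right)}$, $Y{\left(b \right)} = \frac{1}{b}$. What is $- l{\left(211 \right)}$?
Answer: $- \frac{16}{25} \approx -0.64$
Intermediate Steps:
$C{\left(x,D \right)} = \frac{4}{5}$ ($C{\left(x,D \right)} = \frac{4 \left(-1\right)}{-5} = \left(-4\right) \left(- \frac{1}{5}\right) = \frac{4}{5}$)
$l{\left(v \right)} = \frac{16}{25}$ ($l{\left(v \right)} = \left(\frac{4}{5}\right)^{2} = \frac{16}{25}$)
$- l{\left(211 \right)} = \left(-1\right) \frac{16}{25} = - \frac{16}{25}$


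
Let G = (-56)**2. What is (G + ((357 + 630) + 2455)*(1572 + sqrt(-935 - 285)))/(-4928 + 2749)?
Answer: -5413960/2179 - 6884*I*sqrt(305)/2179 ≈ -2484.6 - 55.174*I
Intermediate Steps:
G = 3136
(G + ((357 + 630) + 2455)*(1572 + sqrt(-935 - 285)))/(-4928 + 2749) = (3136 + ((357 + 630) + 2455)*(1572 + sqrt(-935 - 285)))/(-4928 + 2749) = (3136 + (987 + 2455)*(1572 + sqrt(-1220)))/(-2179) = (3136 + 3442*(1572 + 2*I*sqrt(305)))*(-1/2179) = (3136 + (5410824 + 6884*I*sqrt(305)))*(-1/2179) = (5413960 + 6884*I*sqrt(305))*(-1/2179) = -5413960/2179 - 6884*I*sqrt(305)/2179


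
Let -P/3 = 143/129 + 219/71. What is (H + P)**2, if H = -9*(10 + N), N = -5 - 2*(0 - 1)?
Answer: 53242332049/9320809 ≈ 5712.2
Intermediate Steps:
P = -38404/3053 (P = -3*(143/129 + 219/71) = -3*38404/9159 = -38404/3053 ≈ -12.579)
N = -3 (N = -5 - 2*(-1) = -5 + 2 = -3)
H = -63 (H = -9*(10 - 3) = -9*7 = -63)
(H + P)**2 = (-63 - 38404/3053)**2 = (-230743/3053)**2 = 53242332049/9320809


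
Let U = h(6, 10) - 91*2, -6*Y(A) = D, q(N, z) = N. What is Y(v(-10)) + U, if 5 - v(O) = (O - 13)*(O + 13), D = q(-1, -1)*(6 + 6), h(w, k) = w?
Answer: -174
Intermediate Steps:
D = -12 (D = -(6 + 6) = -1*12 = -12)
v(O) = 5 - (-13 + O)*(13 + O) (v(O) = 5 - (O - 13)*(O + 13) = 5 - (-13 + O)*(13 + O))
Y(A) = 2 (Y(A) = -⅙*(-12) = 2)
U = -176 (U = 6 - 91*2 = 6 - 182 = -176)
Y(v(-10)) + U = 2 - 176 = -174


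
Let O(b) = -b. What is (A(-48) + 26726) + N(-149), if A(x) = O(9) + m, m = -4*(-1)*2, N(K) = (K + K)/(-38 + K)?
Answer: 4997873/187 ≈ 26727.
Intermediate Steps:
N(K) = 2*K/(-38 + K) (N(K) = (2*K)/(-38 + K) = 2*K/(-38 + K))
m = 8 (m = 4*2 = 8)
A(x) = -1 (A(x) = -1*9 + 8 = -9 + 8 = -1)
(A(-48) + 26726) + N(-149) = (-1 + 26726) + 2*(-149)/(-38 - 149) = 26725 + 2*(-149)/(-187) = 26725 + 2*(-149)*(-1/187) = 26725 + 298/187 = 4997873/187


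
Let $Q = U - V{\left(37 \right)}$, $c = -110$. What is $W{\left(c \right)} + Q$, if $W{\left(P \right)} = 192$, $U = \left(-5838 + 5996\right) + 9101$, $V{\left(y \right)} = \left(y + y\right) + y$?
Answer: $9340$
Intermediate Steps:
$V{\left(y \right)} = 3 y$ ($V{\left(y \right)} = 2 y + y = 3 y$)
$U = 9259$ ($U = 158 + 9101 = 9259$)
$Q = 9148$ ($Q = 9259 - 3 \cdot 37 = 9259 - 111 = 9148$)
$W{\left(c \right)} + Q = 192 + 9148 = 9340$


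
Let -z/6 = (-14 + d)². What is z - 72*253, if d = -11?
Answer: -21966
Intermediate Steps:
z = -3750 (z = -6*(-14 - 11)² = -6*(-25)² = -6*625 = -3750)
z - 72*253 = -3750 - 72*253 = -3750 - 1*18216 = -3750 - 18216 = -21966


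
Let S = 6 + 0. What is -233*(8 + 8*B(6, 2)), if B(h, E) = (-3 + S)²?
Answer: -18640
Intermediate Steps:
S = 6
B(h, E) = 9 (B(h, E) = (-3 + 6)² = 3² = 9)
-233*(8 + 8*B(6, 2)) = -233*(8 + 8*9) = -233*(8 + 72) = -233*80 = -18640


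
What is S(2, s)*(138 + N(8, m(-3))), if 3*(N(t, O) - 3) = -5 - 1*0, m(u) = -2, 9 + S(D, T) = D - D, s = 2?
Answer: -1254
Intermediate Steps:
S(D, T) = -9 (S(D, T) = -9 + (D - D) = -9 + 0 = -9)
N(t, O) = 4/3 (N(t, O) = 3 + (-5 - 1*0)/3 = 3 + (-5 + 0)/3 = 3 + (⅓)*(-5) = 3 - 5/3 = 4/3)
S(2, s)*(138 + N(8, m(-3))) = -9*(138 + 4/3) = -9*418/3 = -1254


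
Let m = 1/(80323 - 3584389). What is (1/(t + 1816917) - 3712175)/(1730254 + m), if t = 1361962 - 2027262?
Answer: -14979895595010136284/6982166593129487771 ≈ -2.1455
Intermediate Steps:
m = -1/3504066 (m = 1/(-3504066) = -1/3504066 ≈ -2.8538e-7)
t = -665300
(1/(t + 1816917) - 3712175)/(1730254 + m) = (1/(-665300 + 1816917) - 3712175)/(1730254 - 1/3504066) = (1/1151617 - 3712175)/(6062924212763/3504066) = (1/1151617 - 3712175)*(3504066/6062924212763) = -4275003836974/1151617*3504066/6062924212763 = -14979895595010136284/6982166593129487771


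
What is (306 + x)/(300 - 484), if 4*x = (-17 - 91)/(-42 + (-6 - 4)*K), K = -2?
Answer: -6759/4048 ≈ -1.6697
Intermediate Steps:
x = 27/22 (x = ((-17 - 91)/(-42 + (-6 - 4)*(-2)))/4 = (-108/(-42 - 10*(-2)))/4 = (-108/(-42 + 20))/4 = (-108/(-22))/4 = (-108*(-1/22))/4 = (¼)*(54/11) = 27/22 ≈ 1.2273)
(306 + x)/(300 - 484) = (306 + 27/22)/(300 - 484) = (6759/22)/(-184) = (6759/22)*(-1/184) = -6759/4048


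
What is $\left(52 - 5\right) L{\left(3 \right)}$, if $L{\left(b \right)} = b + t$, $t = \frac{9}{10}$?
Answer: $\frac{1833}{10} \approx 183.3$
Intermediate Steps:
$t = \frac{9}{10}$ ($t = 9 \cdot \frac{1}{10} = \frac{9}{10} \approx 0.9$)
$L{\left(b \right)} = \frac{9}{10} + b$ ($L{\left(b \right)} = b + \frac{9}{10} = \frac{9}{10} + b$)
$\left(52 - 5\right) L{\left(3 \right)} = \left(52 - 5\right) \left(\frac{9}{10} + 3\right) = 47 \cdot \frac{39}{10} = \frac{1833}{10}$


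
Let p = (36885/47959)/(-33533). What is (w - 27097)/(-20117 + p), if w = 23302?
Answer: 6103153712865/32352343447084 ≈ 0.18865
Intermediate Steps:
p = -36885/1608209147 (p = (36885*(1/47959))*(-1/33533) = (36885/47959)*(-1/33533) = -36885/1608209147 ≈ -2.2935e-5)
(w - 27097)/(-20117 + p) = (23302 - 27097)/(-20117 - 36885/1608209147) = -3795/(-32352343447084/1608209147) = -3795*(-1608209147/32352343447084) = 6103153712865/32352343447084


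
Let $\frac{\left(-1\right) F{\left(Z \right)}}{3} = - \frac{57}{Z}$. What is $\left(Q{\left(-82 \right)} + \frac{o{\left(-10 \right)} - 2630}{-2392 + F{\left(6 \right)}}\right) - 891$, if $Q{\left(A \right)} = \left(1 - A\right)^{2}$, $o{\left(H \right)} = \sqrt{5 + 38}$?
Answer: $\frac{28357806}{4727} - \frac{2 \sqrt{43}}{4727} \approx 5999.1$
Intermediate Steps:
$F{\left(Z \right)} = \frac{171}{Z}$ ($F{\left(Z \right)} = - 3 \left(- \frac{57}{Z}\right) = \frac{171}{Z}$)
$o{\left(H \right)} = \sqrt{43}$
$\left(Q{\left(-82 \right)} + \frac{o{\left(-10 \right)} - 2630}{-2392 + F{\left(6 \right)}}\right) - 891 = \left(\left(-1 - 82\right)^{2} + \frac{\sqrt{43} - 2630}{-2392 + \frac{171}{6}}\right) - 891 = \left(\left(-83\right)^{2} + \frac{-2630 + \sqrt{43}}{-2392 + 171 \cdot \frac{1}{6}}\right) - 891 = \left(6889 + \frac{-2630 + \sqrt{43}}{-2392 + \frac{57}{2}}\right) - 891 = \left(6889 + \frac{-2630 + \sqrt{43}}{- \frac{4727}{2}}\right) - 891 = \left(6889 + \left(-2630 + \sqrt{43}\right) \left(- \frac{2}{4727}\right)\right) - 891 = \left(6889 + \left(\frac{5260}{4727} - \frac{2 \sqrt{43}}{4727}\right)\right) - 891 = \left(\frac{32569563}{4727} - \frac{2 \sqrt{43}}{4727}\right) - 891 = \frac{28357806}{4727} - \frac{2 \sqrt{43}}{4727}$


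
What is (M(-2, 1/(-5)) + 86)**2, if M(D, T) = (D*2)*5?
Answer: 4356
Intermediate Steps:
M(D, T) = 10*D (M(D, T) = (2*D)*5 = 10*D)
(M(-2, 1/(-5)) + 86)**2 = (10*(-2) + 86)**2 = (-20 + 86)**2 = 66**2 = 4356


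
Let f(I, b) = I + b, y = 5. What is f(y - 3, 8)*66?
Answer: 660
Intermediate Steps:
f(y - 3, 8)*66 = ((5 - 3) + 8)*66 = (2 + 8)*66 = 10*66 = 660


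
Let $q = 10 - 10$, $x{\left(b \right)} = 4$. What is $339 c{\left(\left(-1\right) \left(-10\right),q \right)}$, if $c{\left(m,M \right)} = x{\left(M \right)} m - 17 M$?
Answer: $13560$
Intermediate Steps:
$q = 0$
$c{\left(m,M \right)} = - 17 M + 4 m$ ($c{\left(m,M \right)} = 4 m - 17 M = - 17 M + 4 m$)
$339 c{\left(\left(-1\right) \left(-10\right),q \right)} = 339 \left(\left(-17\right) 0 + 4 \left(\left(-1\right) \left(-10\right)\right)\right) = 339 \left(0 + 4 \cdot 10\right) = 339 \left(0 + 40\right) = 339 \cdot 40 = 13560$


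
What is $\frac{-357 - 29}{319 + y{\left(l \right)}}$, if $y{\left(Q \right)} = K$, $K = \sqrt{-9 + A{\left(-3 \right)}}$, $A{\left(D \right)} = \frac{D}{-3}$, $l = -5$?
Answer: $- \frac{123134}{101769} + \frac{772 i \sqrt{2}}{101769} \approx -1.2099 + 0.010728 i$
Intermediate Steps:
$A{\left(D \right)} = - \frac{D}{3}$ ($A{\left(D \right)} = D \left(- \frac{1}{3}\right) = - \frac{D}{3}$)
$K = 2 i \sqrt{2}$ ($K = \sqrt{-9 - -1} = \sqrt{-9 + 1} = \sqrt{-8} = 2 i \sqrt{2} \approx 2.8284 i$)
$y{\left(Q \right)} = 2 i \sqrt{2}$
$\frac{-357 - 29}{319 + y{\left(l \right)}} = \frac{-357 - 29}{319 + 2 i \sqrt{2}} = - \frac{386}{319 + 2 i \sqrt{2}}$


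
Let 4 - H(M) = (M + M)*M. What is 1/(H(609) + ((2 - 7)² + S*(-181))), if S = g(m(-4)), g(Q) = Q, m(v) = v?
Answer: -1/741009 ≈ -1.3495e-6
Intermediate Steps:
S = -4
H(M) = 4 - 2*M² (H(M) = 4 - (M + M)*M = 4 - 2*M*M = 4 - 2*M²)
1/(H(609) + ((2 - 7)² + S*(-181))) = 1/((4 - 2*609²) + ((2 - 7)² - 4*(-181))) = 1/((4 - 2*370881) + ((-5)² + 724)) = 1/((4 - 741762) + (25 + 724)) = 1/(-741758 + 749) = 1/(-741009) = -1/741009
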